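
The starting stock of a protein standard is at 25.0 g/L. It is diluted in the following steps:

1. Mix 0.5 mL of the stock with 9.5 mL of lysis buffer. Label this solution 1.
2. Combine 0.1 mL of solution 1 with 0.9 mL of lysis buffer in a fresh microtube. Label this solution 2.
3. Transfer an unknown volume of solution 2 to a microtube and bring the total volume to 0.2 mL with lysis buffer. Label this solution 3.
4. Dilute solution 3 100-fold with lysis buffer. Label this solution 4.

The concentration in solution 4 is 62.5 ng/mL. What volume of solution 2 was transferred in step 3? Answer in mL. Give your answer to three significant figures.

0.0100 mL

Step 1: 0.5 mL + 9.5 mL = 10 mL total → factor 10/0.5 = 20
Step 2: 0.1 mL + 0.9 mL = 1 mL total → factor 1/0.1 = 10
Step 3: v brought to 0.2 mL → factor = 0.2 mL/v
Step 4: 100-fold → factor 100
Product of known-step factors = 20000
Overall factor = 25.0 g/L / (62.5 ng/mL) = 4 × 10^5
Step-3 factor = 4 × 10^5 / 20000 = 20
v = 0.2 mL / 20 = 0.0100 mL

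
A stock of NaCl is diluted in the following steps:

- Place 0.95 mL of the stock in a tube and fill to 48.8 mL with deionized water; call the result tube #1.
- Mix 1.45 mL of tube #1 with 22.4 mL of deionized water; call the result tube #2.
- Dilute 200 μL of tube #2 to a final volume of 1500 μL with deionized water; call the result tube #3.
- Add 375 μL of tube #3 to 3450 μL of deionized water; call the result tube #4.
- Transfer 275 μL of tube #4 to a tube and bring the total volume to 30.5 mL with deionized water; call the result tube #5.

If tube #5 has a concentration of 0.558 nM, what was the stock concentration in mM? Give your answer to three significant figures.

Step 1: 0.95 mL brought to 48.8 mL → factor 48.8/0.95 = 51.368
Step 2: 1.45 mL + 22.4 mL = 23.85 mL total → factor 23.85/1.45 = 16.448
Step 3: 200 μL brought to 1500 μL → factor 1500/200 = 7.5
Step 4: 375 μL + 3450 μL = 3825 μL total → factor 3825/375 = 10.2
Step 5: 275 μL brought to 30.5 mL → factor 30500/275 = 110.91
Overall dilution factor = 51.368 × 16.448 × 7.5 × 10.2 × 110.91 = 7.1688 × 10^6
Stock = 0.558 nM × 7.1688 × 10^6 = 4.000 × 10^6 nM = 4.00 mM

4.00 mM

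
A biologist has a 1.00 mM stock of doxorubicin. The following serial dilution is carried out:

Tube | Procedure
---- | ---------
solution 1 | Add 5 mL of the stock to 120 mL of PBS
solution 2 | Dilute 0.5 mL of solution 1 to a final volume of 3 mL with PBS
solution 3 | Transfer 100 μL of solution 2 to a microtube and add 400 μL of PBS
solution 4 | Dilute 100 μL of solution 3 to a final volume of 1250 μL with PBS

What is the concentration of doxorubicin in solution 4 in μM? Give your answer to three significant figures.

0.107 μM

Step 1: 5 mL + 120 mL = 125 mL total → factor 125/5 = 25
Step 2: 0.5 mL brought to 3 mL → factor 3/0.5 = 6
Step 3: 100 μL + 400 μL = 500 μL total → factor 500/100 = 5
Step 4: 100 μL brought to 1250 μL → factor 1250/100 = 12.5
Overall dilution factor = 25 × 6 × 5 × 12.5 = 9375
Final = 1.00 mM / 9375 = 0.0001067 mM = 0.107 μM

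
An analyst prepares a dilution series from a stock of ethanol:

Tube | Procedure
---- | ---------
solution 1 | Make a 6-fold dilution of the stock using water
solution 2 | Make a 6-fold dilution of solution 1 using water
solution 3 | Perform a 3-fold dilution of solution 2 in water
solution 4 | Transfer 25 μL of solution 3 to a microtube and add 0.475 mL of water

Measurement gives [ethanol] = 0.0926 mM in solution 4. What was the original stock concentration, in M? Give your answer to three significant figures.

0.200 M

Step 1: 6-fold → factor 6
Step 2: 6-fold → factor 6
Step 3: 3-fold → factor 3
Step 4: 25 μL + 0.475 mL = 500 μL total → factor 500/25 = 20
Overall dilution factor = 6 × 6 × 3 × 20 = 2160
Stock = 0.0926 mM × 2160 = 200.0 mM = 0.200 M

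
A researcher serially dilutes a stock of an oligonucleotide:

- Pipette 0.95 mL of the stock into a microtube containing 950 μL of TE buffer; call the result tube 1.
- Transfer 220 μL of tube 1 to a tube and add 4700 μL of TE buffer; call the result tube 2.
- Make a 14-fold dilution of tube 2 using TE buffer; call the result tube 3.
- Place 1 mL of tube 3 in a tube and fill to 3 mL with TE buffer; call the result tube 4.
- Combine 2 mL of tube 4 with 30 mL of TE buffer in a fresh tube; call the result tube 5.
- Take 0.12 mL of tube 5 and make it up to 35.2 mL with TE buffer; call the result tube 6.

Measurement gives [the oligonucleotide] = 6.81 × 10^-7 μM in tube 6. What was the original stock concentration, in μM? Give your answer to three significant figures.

6.00 μM

Step 1: 0.95 mL + 950 μL = 1.9 mL total → factor 1.9/0.95 = 2
Step 2: 220 μL + 4700 μL = 4920 μL total → factor 4920/220 = 22.364
Step 3: 14-fold → factor 14
Step 4: 1 mL brought to 3 mL → factor 3/1 = 3
Step 5: 2 mL + 30 mL = 32 mL total → factor 32/2 = 16
Step 6: 0.12 mL brought to 35.2 mL → factor 35.2/0.12 = 293.33
Overall dilution factor = 2 × 22.364 × 14 × 3 × 16 × 293.33 = 8.8166 × 10^6
Stock = 6.81 × 10^-7 μM × 8.8166 × 10^6 = 6.00 μM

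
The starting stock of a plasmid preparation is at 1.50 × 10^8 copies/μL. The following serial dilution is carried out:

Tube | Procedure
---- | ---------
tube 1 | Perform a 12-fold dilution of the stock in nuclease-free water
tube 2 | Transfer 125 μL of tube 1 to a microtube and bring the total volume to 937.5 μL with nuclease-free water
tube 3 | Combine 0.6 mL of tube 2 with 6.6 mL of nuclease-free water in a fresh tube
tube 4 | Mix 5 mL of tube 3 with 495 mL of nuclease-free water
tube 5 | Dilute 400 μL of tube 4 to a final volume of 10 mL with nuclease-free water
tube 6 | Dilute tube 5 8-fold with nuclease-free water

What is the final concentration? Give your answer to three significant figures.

6.94 copies/μL

Step 1: 12-fold → factor 12
Step 2: 125 μL brought to 937.5 μL → factor 937.5/125 = 7.5
Step 3: 0.6 mL + 6.6 mL = 7.2 mL total → factor 7.2/0.6 = 12
Step 4: 5 mL + 495 mL = 500 mL total → factor 500/5 = 100
Step 5: 400 μL brought to 10 mL → factor 10000/400 = 25
Step 6: 8-fold → factor 8
Overall dilution factor = 12 × 7.5 × 12 × 100 × 25 × 8 = 2.16 × 10^7
Final = 1.50 × 10^8 copies/μL / 2.16 × 10^7 = 6.94 copies/μL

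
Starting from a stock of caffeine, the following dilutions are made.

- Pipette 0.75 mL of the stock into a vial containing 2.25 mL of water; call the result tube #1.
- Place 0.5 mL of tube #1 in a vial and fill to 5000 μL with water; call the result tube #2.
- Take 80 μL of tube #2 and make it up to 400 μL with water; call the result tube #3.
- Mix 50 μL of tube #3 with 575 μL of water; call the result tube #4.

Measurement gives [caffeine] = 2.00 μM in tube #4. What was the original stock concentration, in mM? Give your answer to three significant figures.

Step 1: 0.75 mL + 2.25 mL = 3 mL total → factor 3/0.75 = 4
Step 2: 0.5 mL brought to 5000 μL → factor 5/0.5 = 10
Step 3: 80 μL brought to 400 μL → factor 400/80 = 5
Step 4: 50 μL + 575 μL = 625 μL total → factor 625/50 = 12.5
Overall dilution factor = 4 × 10 × 5 × 12.5 = 2500
Stock = 2.00 μM × 2500 = 5000 μM = 5.00 mM

5.00 mM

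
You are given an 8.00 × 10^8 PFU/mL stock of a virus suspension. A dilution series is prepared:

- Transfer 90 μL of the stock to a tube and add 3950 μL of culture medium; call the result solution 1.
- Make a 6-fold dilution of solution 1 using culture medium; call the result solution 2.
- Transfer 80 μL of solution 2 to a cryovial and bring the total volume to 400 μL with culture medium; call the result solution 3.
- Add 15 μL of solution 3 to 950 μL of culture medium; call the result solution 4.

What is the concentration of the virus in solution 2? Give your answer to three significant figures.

Step 1: 90 μL + 3950 μL = 4040 μL total → factor 4040/90 = 44.889
Step 2: 6-fold → factor 6
Dilution factor through solution 2 = 44.889 × 6 = 269.33
[solution 2] = 8.00 × 10^8 PFU/mL / 269.33 = 2.97 × 10^6 PFU/mL

2.97 × 10^6 PFU/mL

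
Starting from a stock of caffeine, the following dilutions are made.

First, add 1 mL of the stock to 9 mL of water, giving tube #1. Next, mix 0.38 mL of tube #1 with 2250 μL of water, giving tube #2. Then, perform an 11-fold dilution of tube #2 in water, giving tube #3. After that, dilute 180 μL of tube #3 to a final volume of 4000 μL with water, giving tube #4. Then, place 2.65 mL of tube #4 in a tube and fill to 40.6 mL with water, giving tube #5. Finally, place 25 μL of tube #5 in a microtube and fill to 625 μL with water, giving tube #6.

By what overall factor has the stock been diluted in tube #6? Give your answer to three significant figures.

Step 1: 1 mL + 9 mL = 10 mL total → factor 10/1 = 10
Step 2: 0.38 mL + 2250 μL = 2.63 mL total → factor 2.63/0.38 = 6.9211
Step 3: 11-fold → factor 11
Step 4: 180 μL brought to 4000 μL → factor 4000/180 = 22.222
Step 5: 2.65 mL brought to 40.6 mL → factor 40.6/2.65 = 15.321
Step 6: 25 μL brought to 625 μL → factor 625/25 = 25
Overall dilution factor = 10 × 6.9211 × 11 × 22.222 × 15.321 × 25 = 6.48 × 10^6

6.48 × 10^6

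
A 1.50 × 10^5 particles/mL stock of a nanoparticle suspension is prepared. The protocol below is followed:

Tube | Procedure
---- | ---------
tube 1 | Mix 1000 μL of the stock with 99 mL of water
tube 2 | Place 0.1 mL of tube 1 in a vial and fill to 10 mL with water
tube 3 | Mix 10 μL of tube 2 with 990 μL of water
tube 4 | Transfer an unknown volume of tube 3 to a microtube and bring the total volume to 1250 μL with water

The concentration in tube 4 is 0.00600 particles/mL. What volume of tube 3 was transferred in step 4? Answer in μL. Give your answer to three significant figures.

Step 1: 1000 μL + 99 mL = 1 × 10^5 μL total → factor 1 × 10^5/1000 = 100
Step 2: 0.1 mL brought to 10 mL → factor 10/0.1 = 100
Step 3: 10 μL + 990 μL = 1000 μL total → factor 1000/10 = 100
Step 4: v brought to 1250 μL → factor = 1250 μL/v
Product of known-step factors = 1 × 10^6
Overall factor = 1.50 × 10^5 particles/mL / (0.00600 particles/mL) = 2.5 × 10^7
Step-4 factor = 2.5 × 10^7 / 1 × 10^6 = 25
v = 1250 μL / 25 = 50.0 μL

50.0 μL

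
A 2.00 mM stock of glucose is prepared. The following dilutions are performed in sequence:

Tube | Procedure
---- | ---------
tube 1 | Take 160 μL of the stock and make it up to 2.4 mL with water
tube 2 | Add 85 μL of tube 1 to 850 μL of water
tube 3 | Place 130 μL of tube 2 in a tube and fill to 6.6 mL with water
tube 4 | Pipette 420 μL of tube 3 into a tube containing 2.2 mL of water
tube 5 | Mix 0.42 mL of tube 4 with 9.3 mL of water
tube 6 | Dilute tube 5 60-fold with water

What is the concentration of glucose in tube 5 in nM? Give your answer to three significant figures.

1.65 nM

Step 1: 160 μL brought to 2.4 mL → factor 2400/160 = 15
Step 2: 85 μL + 850 μL = 935 μL total → factor 935/85 = 11
Step 3: 130 μL brought to 6.6 mL → factor 6600/130 = 50.769
Step 4: 420 μL + 2.2 mL = 2620 μL total → factor 2620/420 = 6.2381
Step 5: 0.42 mL + 9.3 mL = 9.72 mL total → factor 9.72/0.42 = 23.143
Dilution factor through tube 5 = 15 × 11 × 50.769 × 6.2381 × 23.143 = 1.2094 × 10^6
[tube 5] = 2.00 mM / 1.2094 × 10^6 = 1.654 × 10^-6 mM = 1.65 nM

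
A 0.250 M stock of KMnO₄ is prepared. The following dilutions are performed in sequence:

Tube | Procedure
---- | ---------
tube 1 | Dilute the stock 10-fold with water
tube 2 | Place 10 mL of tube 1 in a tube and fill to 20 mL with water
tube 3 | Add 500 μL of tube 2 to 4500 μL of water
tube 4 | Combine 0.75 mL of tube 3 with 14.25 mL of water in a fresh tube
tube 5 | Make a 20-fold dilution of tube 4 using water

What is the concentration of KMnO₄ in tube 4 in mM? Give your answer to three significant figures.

Step 1: 10-fold → factor 10
Step 2: 10 mL brought to 20 mL → factor 20/10 = 2
Step 3: 500 μL + 4500 μL = 5000 μL total → factor 5000/500 = 10
Step 4: 0.75 mL + 14.25 mL = 15 mL total → factor 15/0.75 = 20
Dilution factor through tube 4 = 10 × 2 × 10 × 20 = 4000
[tube 4] = 0.250 M / 4000 = 6.250 × 10^-5 M = 0.0625 mM

0.0625 mM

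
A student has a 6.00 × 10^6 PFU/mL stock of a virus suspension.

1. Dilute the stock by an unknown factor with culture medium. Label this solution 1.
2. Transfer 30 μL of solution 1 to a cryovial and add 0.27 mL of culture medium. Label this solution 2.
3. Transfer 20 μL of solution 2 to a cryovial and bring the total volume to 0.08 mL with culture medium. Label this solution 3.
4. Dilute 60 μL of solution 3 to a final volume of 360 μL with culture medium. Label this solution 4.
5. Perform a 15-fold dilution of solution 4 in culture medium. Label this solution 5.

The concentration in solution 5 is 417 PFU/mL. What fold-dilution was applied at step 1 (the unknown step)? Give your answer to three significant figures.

Step 1: unknown factor x
Step 2: 30 μL + 0.27 mL = 300 μL total → factor 300/30 = 10
Step 3: 20 μL brought to 0.08 mL → factor 80/20 = 4
Step 4: 60 μL brought to 360 μL → factor 360/60 = 6
Step 5: 15-fold → factor 15
Product of known-step factors = 3600
Overall factor = 6.00 × 10^6 PFU/mL / (417 PFU/mL) = 14388
x = 14388 / 3600 = 4.00

4.00-fold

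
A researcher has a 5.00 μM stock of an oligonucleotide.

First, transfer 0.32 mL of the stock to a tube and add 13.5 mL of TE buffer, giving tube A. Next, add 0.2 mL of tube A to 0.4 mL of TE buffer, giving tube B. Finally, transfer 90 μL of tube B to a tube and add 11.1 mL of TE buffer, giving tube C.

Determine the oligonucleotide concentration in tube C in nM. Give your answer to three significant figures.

0.310 nM

Step 1: 0.32 mL + 13.5 mL = 13.82 mL total → factor 13.82/0.32 = 43.188
Step 2: 0.2 mL + 0.4 mL = 0.6 mL total → factor 0.6/0.2 = 3
Step 3: 90 μL + 11.1 mL = 11190 μL total → factor 11190/90 = 124.33
Overall dilution factor = 43.188 × 3 × 124.33 = 16109
Final = 5.00 μM / 16109 = 0.0003104 μM = 0.310 nM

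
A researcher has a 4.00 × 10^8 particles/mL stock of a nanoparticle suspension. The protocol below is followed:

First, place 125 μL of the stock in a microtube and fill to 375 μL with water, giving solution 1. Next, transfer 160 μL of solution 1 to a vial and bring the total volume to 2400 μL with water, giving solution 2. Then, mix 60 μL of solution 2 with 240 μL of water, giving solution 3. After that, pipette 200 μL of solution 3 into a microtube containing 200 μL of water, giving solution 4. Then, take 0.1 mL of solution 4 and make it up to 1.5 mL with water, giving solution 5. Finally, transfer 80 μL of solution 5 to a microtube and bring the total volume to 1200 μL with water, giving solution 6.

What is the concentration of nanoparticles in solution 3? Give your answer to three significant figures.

1.78 × 10^6 particles/mL

Step 1: 125 μL brought to 375 μL → factor 375/125 = 3
Step 2: 160 μL brought to 2400 μL → factor 2400/160 = 15
Step 3: 60 μL + 240 μL = 300 μL total → factor 300/60 = 5
Dilution factor through solution 3 = 3 × 15 × 5 = 225
[solution 3] = 4.00 × 10^8 particles/mL / 225 = 1.78 × 10^6 particles/mL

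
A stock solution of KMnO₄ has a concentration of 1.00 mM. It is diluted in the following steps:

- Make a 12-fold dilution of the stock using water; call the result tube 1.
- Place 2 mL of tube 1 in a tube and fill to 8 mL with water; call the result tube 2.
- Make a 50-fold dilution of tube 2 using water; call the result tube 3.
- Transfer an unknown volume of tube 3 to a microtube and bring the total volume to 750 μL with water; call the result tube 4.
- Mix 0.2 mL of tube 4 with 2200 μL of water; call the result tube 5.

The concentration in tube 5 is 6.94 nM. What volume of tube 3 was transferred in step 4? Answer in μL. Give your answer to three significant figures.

Step 1: 12-fold → factor 12
Step 2: 2 mL brought to 8 mL → factor 8/2 = 4
Step 3: 50-fold → factor 50
Step 4: v brought to 750 μL → factor = 750 μL/v
Step 5: 0.2 mL + 2200 μL = 2.4 mL total → factor 2.4/0.2 = 12
Product of known-step factors = 28800
Overall factor = 1.00 mM / (6.94 nM) = 1.4409 × 10^5
Step-4 factor = 1.4409 × 10^5 / 28800 = 5.0032
v = 750 μL / 5.0032 = 150 μL

150 μL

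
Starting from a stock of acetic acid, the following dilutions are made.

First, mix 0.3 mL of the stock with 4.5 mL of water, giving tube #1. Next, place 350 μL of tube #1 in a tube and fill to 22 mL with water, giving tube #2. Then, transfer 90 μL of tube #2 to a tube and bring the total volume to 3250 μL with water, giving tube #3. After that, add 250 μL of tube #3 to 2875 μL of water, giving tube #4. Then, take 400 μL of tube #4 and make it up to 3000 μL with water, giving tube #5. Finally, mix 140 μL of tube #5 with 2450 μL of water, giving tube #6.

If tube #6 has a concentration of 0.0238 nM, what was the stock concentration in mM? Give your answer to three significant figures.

Step 1: 0.3 mL + 4.5 mL = 4.8 mL total → factor 4.8/0.3 = 16
Step 2: 350 μL brought to 22 mL → factor 22000/350 = 62.857
Step 3: 90 μL brought to 3250 μL → factor 3250/90 = 36.111
Step 4: 250 μL + 2875 μL = 3125 μL total → factor 3125/250 = 12.5
Step 5: 400 μL brought to 3000 μL → factor 3000/400 = 7.5
Step 6: 140 μL + 2450 μL = 2590 μL total → factor 2590/140 = 18.5
Overall dilution factor = 16 × 62.857 × 36.111 × 12.5 × 7.5 × 18.5 = 6.2988 × 10^7
Stock = 0.0238 nM × 6.2988 × 10^7 = 1.499 × 10^6 nM = 1.50 mM

1.50 mM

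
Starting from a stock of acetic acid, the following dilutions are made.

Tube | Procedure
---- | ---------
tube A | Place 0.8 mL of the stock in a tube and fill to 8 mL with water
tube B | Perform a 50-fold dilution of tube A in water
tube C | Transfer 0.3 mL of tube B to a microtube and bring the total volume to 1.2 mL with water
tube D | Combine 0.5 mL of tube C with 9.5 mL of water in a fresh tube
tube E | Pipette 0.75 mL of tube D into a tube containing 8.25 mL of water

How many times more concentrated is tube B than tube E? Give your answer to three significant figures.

Step 1: 0.8 mL brought to 8 mL → factor 8/0.8 = 10
Step 2: 50-fold → factor 50
Step 3: 0.3 mL brought to 1.2 mL → factor 1.2/0.3 = 4
Step 4: 0.5 mL + 9.5 mL = 10 mL total → factor 10/0.5 = 20
Step 5: 0.75 mL + 8.25 mL = 9 mL total → factor 9/0.75 = 12
Dilution factor to tube B = 500; to tube E = 4.8 × 10^5
[tube B]/[tube E] = (factor to tube E)/(factor to tube B) = 4.8 × 10^5/500 = 960

960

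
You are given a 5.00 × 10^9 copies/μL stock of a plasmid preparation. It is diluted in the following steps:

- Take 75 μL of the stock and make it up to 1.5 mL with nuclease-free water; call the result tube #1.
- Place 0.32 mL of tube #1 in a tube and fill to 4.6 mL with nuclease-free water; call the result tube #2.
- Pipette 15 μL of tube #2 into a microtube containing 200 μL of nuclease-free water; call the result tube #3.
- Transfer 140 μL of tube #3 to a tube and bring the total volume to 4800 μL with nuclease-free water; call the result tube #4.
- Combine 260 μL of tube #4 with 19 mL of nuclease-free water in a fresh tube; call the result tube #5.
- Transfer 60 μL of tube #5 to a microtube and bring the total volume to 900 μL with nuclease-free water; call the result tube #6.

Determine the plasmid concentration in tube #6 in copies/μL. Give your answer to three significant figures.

Step 1: 75 μL brought to 1.5 mL → factor 1500/75 = 20
Step 2: 0.32 mL brought to 4.6 mL → factor 4.6/0.32 = 14.375
Step 3: 15 μL + 200 μL = 215 μL total → factor 215/15 = 14.333
Step 4: 140 μL brought to 4800 μL → factor 4800/140 = 34.286
Step 5: 260 μL + 19 mL = 19260 μL total → factor 19260/260 = 74.077
Step 6: 60 μL brought to 900 μL → factor 900/60 = 15
Overall dilution factor = 20 × 14.375 × 14.333 × 34.286 × 74.077 × 15 = 1.5699 × 10^8
Final = 5.00 × 10^9 copies/μL / 1.5699 × 10^8 = 31.8 copies/μL

31.8 copies/μL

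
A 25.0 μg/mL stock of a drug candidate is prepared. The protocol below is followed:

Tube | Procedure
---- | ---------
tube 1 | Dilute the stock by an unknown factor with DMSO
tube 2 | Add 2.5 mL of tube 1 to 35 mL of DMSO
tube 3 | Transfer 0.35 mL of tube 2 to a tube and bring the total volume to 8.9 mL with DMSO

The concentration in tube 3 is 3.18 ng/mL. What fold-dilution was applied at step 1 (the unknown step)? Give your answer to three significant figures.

20.6-fold

Step 1: unknown factor x
Step 2: 2.5 mL + 35 mL = 37.5 mL total → factor 37.5/2.5 = 15
Step 3: 0.35 mL brought to 8.9 mL → factor 8.9/0.35 = 25.429
Product of known-step factors = 381.43
Overall factor = 25.0 μg/mL / (3.18 ng/mL) = 7861.6
x = 7861.6 / 381.43 = 20.6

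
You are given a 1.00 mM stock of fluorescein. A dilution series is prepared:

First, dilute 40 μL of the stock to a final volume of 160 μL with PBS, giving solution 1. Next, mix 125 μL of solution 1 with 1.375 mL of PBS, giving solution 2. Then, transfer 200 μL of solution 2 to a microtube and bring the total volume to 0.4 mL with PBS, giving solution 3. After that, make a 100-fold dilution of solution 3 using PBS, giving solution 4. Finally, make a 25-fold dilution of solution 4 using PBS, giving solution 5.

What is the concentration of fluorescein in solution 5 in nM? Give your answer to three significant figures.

Step 1: 40 μL brought to 160 μL → factor 160/40 = 4
Step 2: 125 μL + 1.375 mL = 1500 μL total → factor 1500/125 = 12
Step 3: 200 μL brought to 0.4 mL → factor 400/200 = 2
Step 4: 100-fold → factor 100
Step 5: 25-fold → factor 25
Overall dilution factor = 4 × 12 × 2 × 100 × 25 = 2.4 × 10^5
Final = 1.00 mM / 2.4 × 10^5 = 4.167 × 10^-6 mM = 4.17 nM

4.17 nM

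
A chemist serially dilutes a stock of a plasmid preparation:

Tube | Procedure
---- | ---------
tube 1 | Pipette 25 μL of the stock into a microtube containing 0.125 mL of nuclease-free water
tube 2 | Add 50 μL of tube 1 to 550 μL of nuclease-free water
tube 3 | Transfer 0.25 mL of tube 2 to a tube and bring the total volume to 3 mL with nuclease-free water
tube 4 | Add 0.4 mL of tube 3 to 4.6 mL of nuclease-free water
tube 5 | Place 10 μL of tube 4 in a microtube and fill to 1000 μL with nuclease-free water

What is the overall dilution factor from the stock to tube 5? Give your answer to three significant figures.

1.08 × 10^6

Step 1: 25 μL + 0.125 mL = 150 μL total → factor 150/25 = 6
Step 2: 50 μL + 550 μL = 600 μL total → factor 600/50 = 12
Step 3: 0.25 mL brought to 3 mL → factor 3/0.25 = 12
Step 4: 0.4 mL + 4.6 mL = 5 mL total → factor 5/0.4 = 12.5
Step 5: 10 μL brought to 1000 μL → factor 1000/10 = 100
Overall dilution factor = 6 × 12 × 12 × 12.5 × 100 = 1.08 × 10^6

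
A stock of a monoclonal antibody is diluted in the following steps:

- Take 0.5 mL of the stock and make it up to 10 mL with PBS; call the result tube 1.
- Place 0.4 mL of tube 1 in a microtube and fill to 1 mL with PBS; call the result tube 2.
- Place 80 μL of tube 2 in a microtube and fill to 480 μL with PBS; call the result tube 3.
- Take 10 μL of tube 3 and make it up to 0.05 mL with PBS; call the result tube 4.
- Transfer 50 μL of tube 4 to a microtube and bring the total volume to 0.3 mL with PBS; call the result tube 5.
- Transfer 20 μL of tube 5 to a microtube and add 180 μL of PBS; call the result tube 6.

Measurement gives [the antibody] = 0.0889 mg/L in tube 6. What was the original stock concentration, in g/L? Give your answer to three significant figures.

8.00 g/L

Step 1: 0.5 mL brought to 10 mL → factor 10/0.5 = 20
Step 2: 0.4 mL brought to 1 mL → factor 1/0.4 = 2.5
Step 3: 80 μL brought to 480 μL → factor 480/80 = 6
Step 4: 10 μL brought to 0.05 mL → factor 50/10 = 5
Step 5: 50 μL brought to 0.3 mL → factor 300/50 = 6
Step 6: 20 μL + 180 μL = 200 μL total → factor 200/20 = 10
Overall dilution factor = 20 × 2.5 × 6 × 5 × 6 × 10 = 90000
Stock = 0.0889 mg/L × 90000 = 8001 mg/L = 8.00 g/L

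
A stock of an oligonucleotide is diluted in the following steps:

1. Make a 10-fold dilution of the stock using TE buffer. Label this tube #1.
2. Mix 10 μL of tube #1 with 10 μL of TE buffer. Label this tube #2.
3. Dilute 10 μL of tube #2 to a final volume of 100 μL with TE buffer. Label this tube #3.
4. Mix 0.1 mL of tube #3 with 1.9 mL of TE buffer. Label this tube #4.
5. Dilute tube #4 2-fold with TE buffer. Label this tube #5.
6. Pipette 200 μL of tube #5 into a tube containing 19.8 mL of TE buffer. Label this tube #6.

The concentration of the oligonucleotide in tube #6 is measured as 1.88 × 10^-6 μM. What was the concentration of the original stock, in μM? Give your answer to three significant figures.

1.50 μM

Step 1: 10-fold → factor 10
Step 2: 10 μL + 10 μL = 20 μL total → factor 20/10 = 2
Step 3: 10 μL brought to 100 μL → factor 100/10 = 10
Step 4: 0.1 mL + 1.9 mL = 2 mL total → factor 2/0.1 = 20
Step 5: 2-fold → factor 2
Step 6: 200 μL + 19.8 mL = 20000 μL total → factor 20000/200 = 100
Overall dilution factor = 10 × 2 × 10 × 20 × 2 × 100 = 8 × 10^5
Stock = 1.88 × 10^-6 μM × 8 × 10^5 = 1.50 μM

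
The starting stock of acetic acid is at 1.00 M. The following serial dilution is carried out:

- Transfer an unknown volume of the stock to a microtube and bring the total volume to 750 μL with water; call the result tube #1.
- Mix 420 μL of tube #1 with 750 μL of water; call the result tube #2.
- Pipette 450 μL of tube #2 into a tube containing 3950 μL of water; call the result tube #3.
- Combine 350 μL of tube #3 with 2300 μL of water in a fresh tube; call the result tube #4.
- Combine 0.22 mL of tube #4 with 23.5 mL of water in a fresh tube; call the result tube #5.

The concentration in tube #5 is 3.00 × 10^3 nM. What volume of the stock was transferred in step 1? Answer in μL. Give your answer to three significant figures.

Step 1: v brought to 750 μL → factor = 750 μL/v
Step 2: 420 μL + 750 μL = 1170 μL total → factor 1170/420 = 2.7857
Step 3: 450 μL + 3950 μL = 4400 μL total → factor 4400/450 = 9.7778
Step 4: 350 μL + 2300 μL = 2650 μL total → factor 2650/350 = 7.5714
Step 5: 0.22 mL + 23.5 mL = 23.72 mL total → factor 23.72/0.22 = 107.82
Product of known-step factors = 22235
Overall factor = 1.00 M / (3.00 × 10^3 nM) = 3.3333 × 10^5
Step-1 factor = 3.3333 × 10^5 / 22235 = 14.991
v = 750 μL / 14.991 = 50.0 μL

50.0 μL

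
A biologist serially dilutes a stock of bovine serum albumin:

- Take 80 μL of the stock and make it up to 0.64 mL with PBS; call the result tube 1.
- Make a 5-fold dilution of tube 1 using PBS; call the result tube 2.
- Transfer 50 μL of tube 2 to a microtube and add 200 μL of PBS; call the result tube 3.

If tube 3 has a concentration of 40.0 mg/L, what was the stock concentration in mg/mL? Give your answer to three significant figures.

8.00 mg/mL

Step 1: 80 μL brought to 0.64 mL → factor 640/80 = 8
Step 2: 5-fold → factor 5
Step 3: 50 μL + 200 μL = 250 μL total → factor 250/50 = 5
Overall dilution factor = 8 × 5 × 5 = 200
Stock = 40.0 mg/L × 200 = 8000 mg/L = 8.00 mg/mL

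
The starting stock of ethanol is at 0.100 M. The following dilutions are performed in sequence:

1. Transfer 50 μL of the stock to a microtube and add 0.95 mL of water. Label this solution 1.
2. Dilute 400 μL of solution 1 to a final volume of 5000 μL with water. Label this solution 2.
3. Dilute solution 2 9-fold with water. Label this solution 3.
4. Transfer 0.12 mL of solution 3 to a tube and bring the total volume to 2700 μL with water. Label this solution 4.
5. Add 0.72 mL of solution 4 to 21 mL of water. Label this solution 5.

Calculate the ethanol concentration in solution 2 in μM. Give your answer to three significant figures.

400 μM

Step 1: 50 μL + 0.95 mL = 1000 μL total → factor 1000/50 = 20
Step 2: 400 μL brought to 5000 μL → factor 5000/400 = 12.5
Dilution factor through solution 2 = 20 × 12.5 = 250
[solution 2] = 0.100 M / 250 = 0.0004000 M = 400 μM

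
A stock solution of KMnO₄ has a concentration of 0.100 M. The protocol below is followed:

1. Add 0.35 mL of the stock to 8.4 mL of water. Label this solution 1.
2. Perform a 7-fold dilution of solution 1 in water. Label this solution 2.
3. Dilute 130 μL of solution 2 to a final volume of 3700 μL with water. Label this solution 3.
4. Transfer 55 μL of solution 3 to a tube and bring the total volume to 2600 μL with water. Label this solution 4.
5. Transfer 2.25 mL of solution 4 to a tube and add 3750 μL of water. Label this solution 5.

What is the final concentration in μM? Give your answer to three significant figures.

0.159 μM

Step 1: 0.35 mL + 8.4 mL = 8.75 mL total → factor 8.75/0.35 = 25
Step 2: 7-fold → factor 7
Step 3: 130 μL brought to 3700 μL → factor 3700/130 = 28.462
Step 4: 55 μL brought to 2600 μL → factor 2600/55 = 47.273
Step 5: 2.25 mL + 3750 μL = 6 mL total → factor 6/2.25 = 2.6667
Overall dilution factor = 25 × 7 × 28.462 × 47.273 × 2.6667 = 6.2788 × 10^5
Final = 0.100 M / 6.2788 × 10^5 = 1.593 × 10^-7 M = 0.159 μM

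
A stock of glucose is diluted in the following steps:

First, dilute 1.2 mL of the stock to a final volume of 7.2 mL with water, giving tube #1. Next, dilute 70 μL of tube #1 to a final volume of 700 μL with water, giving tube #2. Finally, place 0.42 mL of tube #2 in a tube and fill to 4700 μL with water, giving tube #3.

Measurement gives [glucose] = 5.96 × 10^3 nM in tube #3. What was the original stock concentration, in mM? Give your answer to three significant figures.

4.00 mM

Step 1: 1.2 mL brought to 7.2 mL → factor 7.2/1.2 = 6
Step 2: 70 μL brought to 700 μL → factor 700/70 = 10
Step 3: 0.42 mL brought to 4700 μL → factor 4.7/0.42 = 11.19
Overall dilution factor = 6 × 10 × 11.19 = 671.43
Stock = 5.96 × 10^3 nM × 671.43 = 4.002 × 10^6 nM = 4.00 mM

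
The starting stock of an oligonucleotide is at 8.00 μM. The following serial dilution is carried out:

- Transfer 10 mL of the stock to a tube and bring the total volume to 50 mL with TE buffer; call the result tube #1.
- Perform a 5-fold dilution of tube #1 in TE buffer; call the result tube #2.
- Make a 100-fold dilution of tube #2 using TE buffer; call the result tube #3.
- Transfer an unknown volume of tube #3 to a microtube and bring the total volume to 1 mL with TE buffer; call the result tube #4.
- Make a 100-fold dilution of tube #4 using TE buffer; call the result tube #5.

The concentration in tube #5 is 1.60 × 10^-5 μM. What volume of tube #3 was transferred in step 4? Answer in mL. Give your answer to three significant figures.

0.500 mL

Step 1: 10 mL brought to 50 mL → factor 50/10 = 5
Step 2: 5-fold → factor 5
Step 3: 100-fold → factor 100
Step 4: v brought to 1 mL → factor = 1 mL/v
Step 5: 100-fold → factor 100
Product of known-step factors = 2.5 × 10^5
Overall factor = 8.00 μM / (1.60 × 10^-5 μM) = 5 × 10^5
Step-4 factor = 5 × 10^5 / 2.5 × 10^5 = 2
v = 1 mL / 2 = 0.500 mL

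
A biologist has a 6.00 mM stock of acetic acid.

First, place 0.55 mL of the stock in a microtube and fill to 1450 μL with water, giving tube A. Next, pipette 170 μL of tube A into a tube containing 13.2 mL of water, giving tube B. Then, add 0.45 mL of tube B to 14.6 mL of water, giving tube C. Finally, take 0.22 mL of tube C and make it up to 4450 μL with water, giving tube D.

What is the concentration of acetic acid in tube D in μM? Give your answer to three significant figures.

Step 1: 0.55 mL brought to 1450 μL → factor 1.45/0.55 = 2.6364
Step 2: 170 μL + 13.2 mL = 13370 μL total → factor 13370/170 = 78.647
Step 3: 0.45 mL + 14.6 mL = 15.05 mL total → factor 15.05/0.45 = 33.444
Step 4: 0.22 mL brought to 4450 μL → factor 4.45/0.22 = 20.227
Overall dilution factor = 2.6364 × 78.647 × 33.444 × 20.227 = 1.4026 × 10^5
Final = 6.00 mM / 1.4026 × 10^5 = 4.278 × 10^-5 mM = 0.0428 μM

0.0428 μM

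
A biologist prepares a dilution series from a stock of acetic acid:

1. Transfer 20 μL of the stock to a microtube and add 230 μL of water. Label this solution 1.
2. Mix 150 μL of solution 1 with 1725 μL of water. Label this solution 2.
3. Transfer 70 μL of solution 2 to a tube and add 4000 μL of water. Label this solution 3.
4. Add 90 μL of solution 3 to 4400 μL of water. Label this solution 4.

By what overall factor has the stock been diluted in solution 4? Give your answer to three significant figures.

Step 1: 20 μL + 230 μL = 250 μL total → factor 250/20 = 12.5
Step 2: 150 μL + 1725 μL = 1875 μL total → factor 1875/150 = 12.5
Step 3: 70 μL + 4000 μL = 4070 μL total → factor 4070/70 = 58.143
Step 4: 90 μL + 4400 μL = 4490 μL total → factor 4490/90 = 49.889
Overall dilution factor = 12.5 × 12.5 × 58.143 × 49.889 = 4.5323 × 10^5

4.53 × 10^5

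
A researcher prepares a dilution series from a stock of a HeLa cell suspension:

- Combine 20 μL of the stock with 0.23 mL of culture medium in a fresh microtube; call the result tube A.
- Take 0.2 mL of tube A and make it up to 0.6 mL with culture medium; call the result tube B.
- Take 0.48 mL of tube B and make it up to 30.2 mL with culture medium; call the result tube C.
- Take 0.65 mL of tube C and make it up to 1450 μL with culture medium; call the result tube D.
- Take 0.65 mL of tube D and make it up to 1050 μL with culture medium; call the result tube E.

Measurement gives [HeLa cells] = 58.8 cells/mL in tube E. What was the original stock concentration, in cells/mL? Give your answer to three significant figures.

5.00 × 10^5 cells/mL

Step 1: 20 μL + 0.23 mL = 250 μL total → factor 250/20 = 12.5
Step 2: 0.2 mL brought to 0.6 mL → factor 0.6/0.2 = 3
Step 3: 0.48 mL brought to 30.2 mL → factor 30.2/0.48 = 62.917
Step 4: 0.65 mL brought to 1450 μL → factor 1.45/0.65 = 2.2308
Step 5: 0.65 mL brought to 1050 μL → factor 1.05/0.65 = 1.6154
Overall dilution factor = 12.5 × 3 × 62.917 × 2.2308 × 1.6154 = 8502.1
Stock = 58.8 cells/mL × 8502.1 = 5.00 × 10^5 cells/mL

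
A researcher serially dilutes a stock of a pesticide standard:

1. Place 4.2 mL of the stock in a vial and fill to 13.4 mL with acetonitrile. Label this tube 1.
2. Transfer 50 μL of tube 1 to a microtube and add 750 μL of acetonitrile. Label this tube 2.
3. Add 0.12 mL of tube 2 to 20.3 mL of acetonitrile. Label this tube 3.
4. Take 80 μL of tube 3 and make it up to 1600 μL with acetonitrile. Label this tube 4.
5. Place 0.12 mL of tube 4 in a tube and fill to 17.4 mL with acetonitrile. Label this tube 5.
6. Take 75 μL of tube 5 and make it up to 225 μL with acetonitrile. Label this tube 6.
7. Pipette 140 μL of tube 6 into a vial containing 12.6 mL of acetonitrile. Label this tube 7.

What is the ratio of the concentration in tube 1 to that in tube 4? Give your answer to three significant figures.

5.45 × 10^4

Step 1: 4.2 mL brought to 13.4 mL → factor 13.4/4.2 = 3.1905
Step 2: 50 μL + 750 μL = 800 μL total → factor 800/50 = 16
Step 3: 0.12 mL + 20.3 mL = 20.42 mL total → factor 20.42/0.12 = 170.17
Step 4: 80 μL brought to 1600 μL → factor 1600/80 = 20
Dilution factor to tube 1 = 3.1905; to tube 4 = 1.7373 × 10^5
[tube 1]/[tube 4] = (factor to tube 4)/(factor to tube 1) = 1.7373 × 10^5/3.1905 = 5.45 × 10^4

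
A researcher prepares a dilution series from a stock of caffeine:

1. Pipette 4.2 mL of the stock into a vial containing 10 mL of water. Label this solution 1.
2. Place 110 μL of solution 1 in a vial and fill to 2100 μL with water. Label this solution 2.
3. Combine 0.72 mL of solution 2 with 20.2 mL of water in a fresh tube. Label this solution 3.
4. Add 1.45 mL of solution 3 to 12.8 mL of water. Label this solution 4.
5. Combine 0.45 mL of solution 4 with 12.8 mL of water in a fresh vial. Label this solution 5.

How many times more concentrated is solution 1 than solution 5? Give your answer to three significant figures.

1.61 × 10^5

Step 1: 4.2 mL + 10 mL = 14.2 mL total → factor 14.2/4.2 = 3.381
Step 2: 110 μL brought to 2100 μL → factor 2100/110 = 19.091
Step 3: 0.72 mL + 20.2 mL = 20.92 mL total → factor 20.92/0.72 = 29.056
Step 4: 1.45 mL + 12.8 mL = 14.25 mL total → factor 14.25/1.45 = 9.8276
Step 5: 0.45 mL + 12.8 mL = 13.25 mL total → factor 13.25/0.45 = 29.444
Dilution factor to solution 1 = 3.381; to solution 5 = 5.4268 × 10^5
[solution 1]/[solution 5] = (factor to solution 5)/(factor to solution 1) = 5.4268 × 10^5/3.381 = 1.61 × 10^5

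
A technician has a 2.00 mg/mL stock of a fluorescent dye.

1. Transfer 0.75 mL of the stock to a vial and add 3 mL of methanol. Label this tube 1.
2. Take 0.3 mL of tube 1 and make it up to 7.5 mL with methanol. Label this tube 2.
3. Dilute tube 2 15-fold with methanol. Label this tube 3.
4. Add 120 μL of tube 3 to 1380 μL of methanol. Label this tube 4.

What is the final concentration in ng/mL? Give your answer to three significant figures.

85.3 ng/mL

Step 1: 0.75 mL + 3 mL = 3.75 mL total → factor 3.75/0.75 = 5
Step 2: 0.3 mL brought to 7.5 mL → factor 7.5/0.3 = 25
Step 3: 15-fold → factor 15
Step 4: 120 μL + 1380 μL = 1500 μL total → factor 1500/120 = 12.5
Overall dilution factor = 5 × 25 × 15 × 12.5 = 23438
Final = 2.00 mg/mL / 23438 = 8.533 × 10^-5 mg/mL = 85.3 ng/mL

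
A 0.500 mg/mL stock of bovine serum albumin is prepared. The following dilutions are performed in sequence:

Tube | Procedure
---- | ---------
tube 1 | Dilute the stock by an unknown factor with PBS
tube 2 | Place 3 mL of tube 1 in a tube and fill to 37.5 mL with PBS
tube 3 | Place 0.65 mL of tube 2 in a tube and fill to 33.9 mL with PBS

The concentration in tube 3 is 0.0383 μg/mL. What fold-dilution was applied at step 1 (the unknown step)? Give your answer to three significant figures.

20.0-fold

Step 1: unknown factor x
Step 2: 3 mL brought to 37.5 mL → factor 37.5/3 = 12.5
Step 3: 0.65 mL brought to 33.9 mL → factor 33.9/0.65 = 52.154
Product of known-step factors = 651.92
Overall factor = 0.500 mg/mL / (0.0383 μg/mL) = 13055
x = 13055 / 651.92 = 20.0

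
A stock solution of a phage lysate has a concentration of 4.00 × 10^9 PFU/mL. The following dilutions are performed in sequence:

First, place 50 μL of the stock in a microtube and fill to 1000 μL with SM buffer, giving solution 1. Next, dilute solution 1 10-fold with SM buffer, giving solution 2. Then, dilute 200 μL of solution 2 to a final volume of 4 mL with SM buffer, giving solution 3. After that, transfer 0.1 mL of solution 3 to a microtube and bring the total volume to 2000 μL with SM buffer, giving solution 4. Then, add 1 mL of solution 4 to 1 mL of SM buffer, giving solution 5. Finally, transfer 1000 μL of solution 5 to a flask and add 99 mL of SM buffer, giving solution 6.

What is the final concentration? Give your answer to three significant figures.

Step 1: 50 μL brought to 1000 μL → factor 1000/50 = 20
Step 2: 10-fold → factor 10
Step 3: 200 μL brought to 4 mL → factor 4000/200 = 20
Step 4: 0.1 mL brought to 2000 μL → factor 2/0.1 = 20
Step 5: 1 mL + 1 mL = 2 mL total → factor 2/1 = 2
Step 6: 1000 μL + 99 mL = 1 × 10^5 μL total → factor 1 × 10^5/1000 = 100
Overall dilution factor = 20 × 10 × 20 × 20 × 2 × 100 = 1.6 × 10^7
Final = 4.00 × 10^9 PFU/mL / 1.6 × 10^7 = 250 PFU/mL

250 PFU/mL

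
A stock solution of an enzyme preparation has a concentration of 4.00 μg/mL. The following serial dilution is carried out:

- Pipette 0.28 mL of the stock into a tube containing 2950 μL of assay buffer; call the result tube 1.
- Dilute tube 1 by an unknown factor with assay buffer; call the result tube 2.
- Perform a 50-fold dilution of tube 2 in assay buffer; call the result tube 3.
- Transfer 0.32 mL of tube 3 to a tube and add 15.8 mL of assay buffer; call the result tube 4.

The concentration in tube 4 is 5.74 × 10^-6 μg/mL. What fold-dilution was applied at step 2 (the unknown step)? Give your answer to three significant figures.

Step 1: 0.28 mL + 2950 μL = 3.23 mL total → factor 3.23/0.28 = 11.536
Step 2: unknown factor x
Step 3: 50-fold → factor 50
Step 4: 0.32 mL + 15.8 mL = 16.12 mL total → factor 16.12/0.32 = 50.375
Product of known-step factors = 29056
Overall factor = 4.00 μg/mL / (5.74 × 10^-6 μg/mL) = 6.9686 × 10^5
x = 6.9686 × 10^5 / 29056 = 24.0

24.0-fold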